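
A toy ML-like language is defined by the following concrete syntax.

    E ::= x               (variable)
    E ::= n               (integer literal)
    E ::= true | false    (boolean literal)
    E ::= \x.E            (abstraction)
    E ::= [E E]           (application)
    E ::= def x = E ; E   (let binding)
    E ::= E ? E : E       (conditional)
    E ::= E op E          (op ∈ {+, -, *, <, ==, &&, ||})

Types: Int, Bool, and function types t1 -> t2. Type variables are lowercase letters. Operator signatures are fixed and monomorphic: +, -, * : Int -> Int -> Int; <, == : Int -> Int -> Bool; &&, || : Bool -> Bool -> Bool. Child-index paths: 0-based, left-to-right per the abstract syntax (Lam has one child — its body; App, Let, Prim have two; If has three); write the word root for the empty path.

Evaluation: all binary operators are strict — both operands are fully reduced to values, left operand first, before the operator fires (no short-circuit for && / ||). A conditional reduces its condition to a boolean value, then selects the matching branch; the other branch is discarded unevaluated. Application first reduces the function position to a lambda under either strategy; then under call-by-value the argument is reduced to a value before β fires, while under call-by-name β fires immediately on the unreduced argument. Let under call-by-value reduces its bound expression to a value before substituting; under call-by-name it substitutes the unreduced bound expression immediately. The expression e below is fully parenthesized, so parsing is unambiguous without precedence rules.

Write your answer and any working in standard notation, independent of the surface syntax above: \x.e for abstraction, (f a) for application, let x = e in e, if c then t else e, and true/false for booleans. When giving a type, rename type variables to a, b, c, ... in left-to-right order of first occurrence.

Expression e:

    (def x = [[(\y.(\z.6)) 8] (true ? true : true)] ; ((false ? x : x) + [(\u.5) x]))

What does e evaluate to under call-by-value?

Derivation:
step 0: (let x = (((\y.(\z.6)) 8) (if true then true else true)) in ((if false then x else x) + ((\u.5) x)))
step 1: [beta@0.0] (let x = ((\z.6) (if true then true else true)) in ((if false then x else x) + ((\u.5) x)))
step 2: [if@0.1] (let x = ((\z.6) true) in ((if false then x else x) + ((\u.5) x)))
step 3: [beta@0] (let x = 6 in ((if false then x else x) + ((\u.5) x)))
step 4: [let@root] ((if false then 6 else 6) + ((\u.5) 6))
step 5: [if@0] (6 + ((\u.5) 6))
step 6: [beta@1] (6 + 5)
step 7: [delta@root] 11

Answer: 11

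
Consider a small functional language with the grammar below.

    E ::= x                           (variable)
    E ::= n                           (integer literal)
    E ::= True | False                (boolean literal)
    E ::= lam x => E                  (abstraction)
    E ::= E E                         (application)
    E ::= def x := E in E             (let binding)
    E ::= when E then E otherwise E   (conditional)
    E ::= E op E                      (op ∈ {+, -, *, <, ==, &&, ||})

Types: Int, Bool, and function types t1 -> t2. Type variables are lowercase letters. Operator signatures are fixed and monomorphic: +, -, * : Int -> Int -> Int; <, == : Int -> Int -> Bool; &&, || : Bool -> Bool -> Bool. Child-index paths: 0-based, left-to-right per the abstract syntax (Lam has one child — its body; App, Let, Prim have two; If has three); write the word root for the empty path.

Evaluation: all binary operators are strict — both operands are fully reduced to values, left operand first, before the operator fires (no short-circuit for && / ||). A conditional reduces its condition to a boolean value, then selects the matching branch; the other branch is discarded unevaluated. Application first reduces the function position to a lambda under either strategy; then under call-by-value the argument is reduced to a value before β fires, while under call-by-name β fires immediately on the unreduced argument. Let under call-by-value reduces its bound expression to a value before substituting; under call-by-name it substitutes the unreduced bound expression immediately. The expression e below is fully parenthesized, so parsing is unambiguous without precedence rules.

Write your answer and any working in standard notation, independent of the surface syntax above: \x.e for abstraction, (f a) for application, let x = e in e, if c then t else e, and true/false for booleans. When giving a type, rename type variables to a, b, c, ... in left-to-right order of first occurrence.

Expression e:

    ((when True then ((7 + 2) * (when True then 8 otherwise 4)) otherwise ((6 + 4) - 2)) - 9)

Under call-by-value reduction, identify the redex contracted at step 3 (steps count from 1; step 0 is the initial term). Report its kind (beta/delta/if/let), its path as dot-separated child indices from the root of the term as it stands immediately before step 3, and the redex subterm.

Answer: if at 0.1 : (if true then 8 else 4)

Derivation:
step 0: ((if true then ((7 + 2) * (if true then 8 else 4)) else ((6 + 4) - 2)) - 9)
step 1: [if@0] (((7 + 2) * (if true then 8 else 4)) - 9)
step 2: [delta@0.0] ((9 * (if true then 8 else 4)) - 9)
step 3: [if@0.1] ((9 * 8) - 9)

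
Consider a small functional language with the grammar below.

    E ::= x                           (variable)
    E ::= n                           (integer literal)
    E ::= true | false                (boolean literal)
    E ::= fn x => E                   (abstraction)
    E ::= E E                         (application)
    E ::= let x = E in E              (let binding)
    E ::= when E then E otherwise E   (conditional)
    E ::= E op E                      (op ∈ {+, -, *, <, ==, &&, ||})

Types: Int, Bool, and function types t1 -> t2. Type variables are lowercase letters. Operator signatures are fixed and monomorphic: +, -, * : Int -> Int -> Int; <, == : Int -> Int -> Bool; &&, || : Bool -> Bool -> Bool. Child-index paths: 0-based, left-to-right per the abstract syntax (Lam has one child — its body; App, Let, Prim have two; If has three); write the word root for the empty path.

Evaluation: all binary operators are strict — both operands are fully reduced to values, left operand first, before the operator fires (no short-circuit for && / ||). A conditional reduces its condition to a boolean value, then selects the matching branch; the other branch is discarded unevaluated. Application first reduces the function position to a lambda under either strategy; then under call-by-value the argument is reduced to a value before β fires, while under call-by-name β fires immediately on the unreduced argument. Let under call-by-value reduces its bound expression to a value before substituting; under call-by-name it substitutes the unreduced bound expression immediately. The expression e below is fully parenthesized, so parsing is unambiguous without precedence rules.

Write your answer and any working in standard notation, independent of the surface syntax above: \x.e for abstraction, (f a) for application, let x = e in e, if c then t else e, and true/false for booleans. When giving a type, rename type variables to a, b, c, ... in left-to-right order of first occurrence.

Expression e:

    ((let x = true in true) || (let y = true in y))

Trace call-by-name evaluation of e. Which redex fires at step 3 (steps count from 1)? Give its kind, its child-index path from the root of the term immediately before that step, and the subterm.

Answer: delta at root : (true || true)

Derivation:
step 0: ((let x = true in true) || (let y = true in y))
step 1: [let@0] (true || (let y = true in y))
step 2: [let@1] (true || true)
step 3: [delta@root] true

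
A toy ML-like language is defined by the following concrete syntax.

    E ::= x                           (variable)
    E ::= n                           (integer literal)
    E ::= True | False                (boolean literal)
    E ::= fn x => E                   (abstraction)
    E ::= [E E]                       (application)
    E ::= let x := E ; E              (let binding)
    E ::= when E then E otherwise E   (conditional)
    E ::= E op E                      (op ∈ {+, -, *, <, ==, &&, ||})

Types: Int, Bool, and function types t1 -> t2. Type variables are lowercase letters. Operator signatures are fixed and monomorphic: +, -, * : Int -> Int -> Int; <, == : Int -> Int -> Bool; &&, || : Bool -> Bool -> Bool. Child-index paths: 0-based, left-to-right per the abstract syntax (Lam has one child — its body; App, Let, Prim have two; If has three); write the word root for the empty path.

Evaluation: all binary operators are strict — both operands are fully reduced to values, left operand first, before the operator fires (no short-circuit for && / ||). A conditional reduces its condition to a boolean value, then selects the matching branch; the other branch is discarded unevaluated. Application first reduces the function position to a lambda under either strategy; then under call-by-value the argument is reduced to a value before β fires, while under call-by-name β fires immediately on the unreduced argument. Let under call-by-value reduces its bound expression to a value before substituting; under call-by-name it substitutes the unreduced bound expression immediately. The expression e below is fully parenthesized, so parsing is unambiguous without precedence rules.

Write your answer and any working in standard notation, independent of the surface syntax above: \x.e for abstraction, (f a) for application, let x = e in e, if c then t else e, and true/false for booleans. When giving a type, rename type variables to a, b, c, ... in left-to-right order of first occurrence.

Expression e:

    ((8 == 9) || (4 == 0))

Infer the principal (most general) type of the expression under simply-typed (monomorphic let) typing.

Derivation:
  unify Int ~ Int
  unify Int ~ Int
  unify Bool ~ Bool
  unify Int ~ Int
  unify Int ~ Int
  unify Bool ~ Bool

Answer: Bool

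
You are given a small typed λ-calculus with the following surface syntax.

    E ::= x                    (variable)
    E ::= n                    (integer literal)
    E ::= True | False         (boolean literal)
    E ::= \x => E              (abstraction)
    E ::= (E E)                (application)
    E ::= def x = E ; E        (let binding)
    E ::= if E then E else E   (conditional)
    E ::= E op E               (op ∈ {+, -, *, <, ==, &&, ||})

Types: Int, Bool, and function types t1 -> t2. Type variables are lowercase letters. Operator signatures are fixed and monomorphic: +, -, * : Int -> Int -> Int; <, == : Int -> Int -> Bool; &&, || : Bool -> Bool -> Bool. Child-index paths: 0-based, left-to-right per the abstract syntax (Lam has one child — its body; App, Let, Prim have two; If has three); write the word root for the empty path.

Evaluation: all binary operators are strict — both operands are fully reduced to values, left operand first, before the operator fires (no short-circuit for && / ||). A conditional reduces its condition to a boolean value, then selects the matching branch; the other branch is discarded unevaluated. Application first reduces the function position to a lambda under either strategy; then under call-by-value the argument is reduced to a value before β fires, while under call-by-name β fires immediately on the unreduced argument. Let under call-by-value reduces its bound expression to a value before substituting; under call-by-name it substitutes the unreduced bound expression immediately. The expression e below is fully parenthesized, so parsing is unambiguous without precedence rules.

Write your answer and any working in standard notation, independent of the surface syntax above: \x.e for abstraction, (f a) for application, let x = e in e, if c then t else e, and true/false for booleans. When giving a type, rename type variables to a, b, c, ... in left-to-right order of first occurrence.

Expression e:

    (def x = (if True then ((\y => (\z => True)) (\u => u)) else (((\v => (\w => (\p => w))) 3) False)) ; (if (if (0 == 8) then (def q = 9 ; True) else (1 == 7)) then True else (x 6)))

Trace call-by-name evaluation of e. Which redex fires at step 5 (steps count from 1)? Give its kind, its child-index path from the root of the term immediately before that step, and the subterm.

Derivation:
step 0: (let x = (if true then ((\y.(\z.true)) (\u.u)) else (((\v.(\w.(\p.w))) 3) false)) in (if (if (0 == 8) then (let q = 9 in true) else (1 == 7)) then true else (x 6)))
step 1: [let@root] (if (if (0 == 8) then (let q = 9 in true) else (1 == 7)) then true else ((if true then ((\y.(\z.true)) (\u.u)) else (((\v.(\w.(\p.w))) 3) false)) 6))
step 2: [delta@0.0] (if (if false then (let q = 9 in true) else (1 == 7)) then true else ((if true then ((\y.(\z.true)) (\u.u)) else (((\v.(\w.(\p.w))) 3) false)) 6))
step 3: [if@0] (if (1 == 7) then true else ((if true then ((\y.(\z.true)) (\u.u)) else (((\v.(\w.(\p.w))) 3) false)) 6))
step 4: [delta@0] (if false then true else ((if true then ((\y.(\z.true)) (\u.u)) else (((\v.(\w.(\p.w))) 3) false)) 6))
step 5: [if@root] ((if true then ((\y.(\z.true)) (\u.u)) else (((\v.(\w.(\p.w))) 3) false)) 6)

Answer: if at root : (if false then true else ((if true then ((\y.(\z.true)) (\u.u)) else (((\v.(\w.(\p.w))) 3) false)) 6))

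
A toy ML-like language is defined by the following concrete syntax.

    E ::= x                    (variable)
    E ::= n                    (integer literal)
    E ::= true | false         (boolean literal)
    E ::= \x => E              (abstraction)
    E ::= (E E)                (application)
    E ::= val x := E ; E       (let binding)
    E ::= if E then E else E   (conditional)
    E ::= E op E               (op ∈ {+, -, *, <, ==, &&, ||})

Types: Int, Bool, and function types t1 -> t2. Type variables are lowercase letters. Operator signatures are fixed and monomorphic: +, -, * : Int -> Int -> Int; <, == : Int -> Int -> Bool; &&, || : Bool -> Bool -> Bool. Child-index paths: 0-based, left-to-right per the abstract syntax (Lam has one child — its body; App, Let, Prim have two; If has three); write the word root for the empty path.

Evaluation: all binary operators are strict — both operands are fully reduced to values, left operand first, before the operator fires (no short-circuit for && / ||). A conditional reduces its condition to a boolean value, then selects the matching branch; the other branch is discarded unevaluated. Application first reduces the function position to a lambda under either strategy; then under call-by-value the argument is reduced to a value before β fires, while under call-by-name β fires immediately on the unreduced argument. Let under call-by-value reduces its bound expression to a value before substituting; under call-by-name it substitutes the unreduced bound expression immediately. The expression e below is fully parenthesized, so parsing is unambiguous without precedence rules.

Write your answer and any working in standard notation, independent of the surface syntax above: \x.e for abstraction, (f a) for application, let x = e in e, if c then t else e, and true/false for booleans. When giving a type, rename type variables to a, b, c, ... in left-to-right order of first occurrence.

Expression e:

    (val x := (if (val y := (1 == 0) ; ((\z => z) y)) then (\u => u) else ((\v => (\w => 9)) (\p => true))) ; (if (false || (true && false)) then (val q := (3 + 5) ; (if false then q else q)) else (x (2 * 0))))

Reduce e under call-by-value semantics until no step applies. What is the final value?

Derivation:
step 0: (let x = (if (let y = (1 == 0) in ((\z.z) y)) then (\u.u) else ((\v.(\w.9)) (\p.true))) in (if (false || (true && false)) then (let q = (3 + 5) in (if false then q else q)) else (x (2 * 0))))
step 1: [delta@0.0.0] (let x = (if (let y = false in ((\z.z) y)) then (\u.u) else ((\v.(\w.9)) (\p.true))) in (if (false || (true && false)) then (let q = (3 + 5) in (if false then q else q)) else (x (2 * 0))))
step 2: [let@0.0] (let x = (if ((\z.z) false) then (\u.u) else ((\v.(\w.9)) (\p.true))) in (if (false || (true && false)) then (let q = (3 + 5) in (if false then q else q)) else (x (2 * 0))))
step 3: [beta@0.0] (let x = (if false then (\u.u) else ((\v.(\w.9)) (\p.true))) in (if (false || (true && false)) then (let q = (3 + 5) in (if false then q else q)) else (x (2 * 0))))
step 4: [if@0] (let x = ((\v.(\w.9)) (\p.true)) in (if (false || (true && false)) then (let q = (3 + 5) in (if false then q else q)) else (x (2 * 0))))
step 5: [beta@0] (let x = (\w.9) in (if (false || (true && false)) then (let q = (3 + 5) in (if false then q else q)) else (x (2 * 0))))
step 6: [let@root] (if (false || (true && false)) then (let q = (3 + 5) in (if false then q else q)) else ((\w.9) (2 * 0)))
step 7: [delta@0.1] (if (false || false) then (let q = (3 + 5) in (if false then q else q)) else ((\w.9) (2 * 0)))
step 8: [delta@0] (if false then (let q = (3 + 5) in (if false then q else q)) else ((\w.9) (2 * 0)))
step 9: [if@root] ((\w.9) (2 * 0))
step 10: [delta@1] ((\w.9) 0)
step 11: [beta@root] 9

Answer: 9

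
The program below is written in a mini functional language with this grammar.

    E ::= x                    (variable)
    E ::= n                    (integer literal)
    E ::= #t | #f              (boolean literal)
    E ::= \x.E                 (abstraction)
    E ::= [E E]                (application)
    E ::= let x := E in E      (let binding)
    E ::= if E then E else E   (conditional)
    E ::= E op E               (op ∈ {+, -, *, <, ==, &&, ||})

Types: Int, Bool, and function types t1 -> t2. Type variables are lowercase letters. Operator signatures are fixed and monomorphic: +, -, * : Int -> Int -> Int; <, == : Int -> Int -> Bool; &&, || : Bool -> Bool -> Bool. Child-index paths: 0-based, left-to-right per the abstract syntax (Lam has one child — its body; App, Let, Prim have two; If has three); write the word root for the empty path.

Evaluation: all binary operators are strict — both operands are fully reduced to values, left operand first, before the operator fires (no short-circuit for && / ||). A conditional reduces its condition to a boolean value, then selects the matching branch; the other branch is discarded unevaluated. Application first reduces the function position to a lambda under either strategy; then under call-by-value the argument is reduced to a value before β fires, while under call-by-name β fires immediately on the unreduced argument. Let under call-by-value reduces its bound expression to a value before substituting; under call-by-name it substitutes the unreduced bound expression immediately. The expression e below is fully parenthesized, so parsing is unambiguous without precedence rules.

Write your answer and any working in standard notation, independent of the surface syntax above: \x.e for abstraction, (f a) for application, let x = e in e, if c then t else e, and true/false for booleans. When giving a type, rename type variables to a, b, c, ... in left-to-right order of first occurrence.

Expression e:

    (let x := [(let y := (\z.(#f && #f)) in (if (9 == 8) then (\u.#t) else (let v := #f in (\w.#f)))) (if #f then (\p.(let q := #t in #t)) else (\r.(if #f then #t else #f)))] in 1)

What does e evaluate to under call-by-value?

Answer: 1

Trace:
step 0: (let x = ((let y = (\z.(false && false)) in (if (9 == 8) then (\u.true) else (let v = false in (\w.false)))) (if false then (\p.(let q = true in true)) else (\r.(if false then true else false)))) in 1)
step 1: [let@0.0] (let x = ((if (9 == 8) then (\u.true) else (let v = false in (\w.false))) (if false then (\p.(let q = true in true)) else (\r.(if false then true else false)))) in 1)
step 2: [delta@0.0.0] (let x = ((if false then (\u.true) else (let v = false in (\w.false))) (if false then (\p.(let q = true in true)) else (\r.(if false then true else false)))) in 1)
step 3: [if@0.0] (let x = ((let v = false in (\w.false)) (if false then (\p.(let q = true in true)) else (\r.(if false then true else false)))) in 1)
step 4: [let@0.0] (let x = ((\w.false) (if false then (\p.(let q = true in true)) else (\r.(if false then true else false)))) in 1)
step 5: [if@0.1] (let x = ((\w.false) (\r.(if false then true else false))) in 1)
step 6: [beta@0] (let x = false in 1)
step 7: [let@root] 1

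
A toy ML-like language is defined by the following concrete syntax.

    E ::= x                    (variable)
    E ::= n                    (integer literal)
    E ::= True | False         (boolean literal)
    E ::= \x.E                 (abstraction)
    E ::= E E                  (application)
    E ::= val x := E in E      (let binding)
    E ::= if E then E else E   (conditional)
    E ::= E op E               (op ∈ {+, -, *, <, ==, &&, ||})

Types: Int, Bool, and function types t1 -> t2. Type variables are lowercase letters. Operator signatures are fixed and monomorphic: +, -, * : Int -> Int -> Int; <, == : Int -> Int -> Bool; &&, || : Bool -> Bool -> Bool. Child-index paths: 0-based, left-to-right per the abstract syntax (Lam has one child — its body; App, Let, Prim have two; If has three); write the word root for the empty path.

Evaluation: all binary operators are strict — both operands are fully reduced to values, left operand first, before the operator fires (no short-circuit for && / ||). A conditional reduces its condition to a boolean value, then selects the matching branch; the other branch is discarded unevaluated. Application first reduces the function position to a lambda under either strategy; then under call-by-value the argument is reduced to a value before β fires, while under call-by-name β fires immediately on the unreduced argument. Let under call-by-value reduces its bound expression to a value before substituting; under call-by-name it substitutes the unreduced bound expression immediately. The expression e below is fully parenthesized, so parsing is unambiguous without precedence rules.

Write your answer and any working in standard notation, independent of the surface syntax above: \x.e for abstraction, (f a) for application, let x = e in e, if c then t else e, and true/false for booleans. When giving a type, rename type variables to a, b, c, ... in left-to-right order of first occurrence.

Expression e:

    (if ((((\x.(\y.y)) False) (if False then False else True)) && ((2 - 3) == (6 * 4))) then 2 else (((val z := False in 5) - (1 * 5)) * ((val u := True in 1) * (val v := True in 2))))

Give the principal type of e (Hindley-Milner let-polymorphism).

Derivation:
y : b
\y._ : b -> b
\x._ : a -> b -> b
  unify a -> b -> b ~ Bool -> c
  unify a ~ Bool
  unify b -> b ~ c
_ _ : b -> b
  unify Bool ~ Bool
  unify Bool ~ Bool
  unify b -> b ~ Bool -> d
  unify b ~ Bool
  unify Bool ~ d
_ _ : Bool
  unify Bool ~ Bool
  unify Int ~ Int
  unify Int ~ Int
  unify Int ~ Int
  unify Int ~ Int
  unify Int ~ Int
  unify Int ~ Int
  unify Bool ~ Bool
  unify Bool ~ Bool
let z : Bool
  unify Int ~ Int
  unify Int ~ Int
  unify Int ~ Int
  unify Int ~ Int
  unify Int ~ Int
let u : Bool
  unify Int ~ Int
let v : Bool
  unify Int ~ Int
  unify Int ~ Int
  unify Int ~ Int

Answer: Int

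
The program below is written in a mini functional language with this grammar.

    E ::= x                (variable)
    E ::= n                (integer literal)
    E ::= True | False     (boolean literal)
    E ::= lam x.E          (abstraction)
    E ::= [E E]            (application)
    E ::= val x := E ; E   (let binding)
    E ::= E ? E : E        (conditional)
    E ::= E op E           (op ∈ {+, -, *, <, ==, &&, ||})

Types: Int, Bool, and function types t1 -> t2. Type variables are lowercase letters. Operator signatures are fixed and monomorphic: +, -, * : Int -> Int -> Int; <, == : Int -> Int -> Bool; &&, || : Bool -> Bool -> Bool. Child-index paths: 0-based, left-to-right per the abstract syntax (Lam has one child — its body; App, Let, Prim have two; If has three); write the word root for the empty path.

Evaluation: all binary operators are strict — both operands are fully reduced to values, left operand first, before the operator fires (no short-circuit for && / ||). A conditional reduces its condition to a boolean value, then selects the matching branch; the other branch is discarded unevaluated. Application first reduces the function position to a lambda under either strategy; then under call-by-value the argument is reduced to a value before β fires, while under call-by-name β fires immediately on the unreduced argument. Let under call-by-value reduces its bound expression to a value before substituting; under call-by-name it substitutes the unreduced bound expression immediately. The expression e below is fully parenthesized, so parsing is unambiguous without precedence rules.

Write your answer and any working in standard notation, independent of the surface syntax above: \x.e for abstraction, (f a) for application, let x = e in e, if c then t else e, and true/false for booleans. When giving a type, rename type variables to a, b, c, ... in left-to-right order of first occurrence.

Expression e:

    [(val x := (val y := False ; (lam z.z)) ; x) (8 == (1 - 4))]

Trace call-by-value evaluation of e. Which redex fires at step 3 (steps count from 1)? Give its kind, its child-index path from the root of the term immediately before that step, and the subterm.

Answer: delta at 1.1 : (1 - 4)

Trace:
step 0: ((let x = (let y = false in (\z.z)) in x) (8 == (1 - 4)))
step 1: [let@0.0] ((let x = (\z.z) in x) (8 == (1 - 4)))
step 2: [let@0] ((\z.z) (8 == (1 - 4)))
step 3: [delta@1.1] ((\z.z) (8 == -3))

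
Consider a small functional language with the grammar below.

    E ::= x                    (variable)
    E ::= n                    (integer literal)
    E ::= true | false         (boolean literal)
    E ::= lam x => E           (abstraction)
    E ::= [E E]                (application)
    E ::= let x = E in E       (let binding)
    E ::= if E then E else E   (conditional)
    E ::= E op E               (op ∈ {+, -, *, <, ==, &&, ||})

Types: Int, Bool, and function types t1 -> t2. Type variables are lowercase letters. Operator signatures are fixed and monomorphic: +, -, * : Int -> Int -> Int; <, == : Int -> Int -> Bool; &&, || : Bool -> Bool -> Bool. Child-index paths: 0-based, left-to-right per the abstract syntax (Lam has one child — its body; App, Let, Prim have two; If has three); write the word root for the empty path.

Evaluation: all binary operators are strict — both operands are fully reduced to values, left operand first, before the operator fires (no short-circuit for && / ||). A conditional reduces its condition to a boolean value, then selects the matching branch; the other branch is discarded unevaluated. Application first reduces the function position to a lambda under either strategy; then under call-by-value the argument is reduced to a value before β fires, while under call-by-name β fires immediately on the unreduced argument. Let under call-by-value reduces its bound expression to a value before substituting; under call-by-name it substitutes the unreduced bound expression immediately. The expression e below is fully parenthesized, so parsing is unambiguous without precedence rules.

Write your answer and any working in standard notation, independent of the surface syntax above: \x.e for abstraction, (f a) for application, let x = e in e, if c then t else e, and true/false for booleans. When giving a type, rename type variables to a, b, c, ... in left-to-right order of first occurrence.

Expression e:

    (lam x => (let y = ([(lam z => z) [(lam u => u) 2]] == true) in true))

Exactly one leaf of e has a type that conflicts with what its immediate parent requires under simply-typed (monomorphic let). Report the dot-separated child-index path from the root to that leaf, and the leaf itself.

Working:
z : b
\z._ : b -> b
u : c
\u._ : c -> c
  unify c -> c ~ Int -> d
  unify c ~ Int
  unify Int ~ d
_ _ : Int
  unify b -> b ~ Int -> e
  unify b ~ Int
  unify Int ~ e
_ _ : Int
  unify Int ~ Int
  unify Bool ~ Int
  FAIL: mismatch Bool ~ Int

Answer: 0.0.1 : true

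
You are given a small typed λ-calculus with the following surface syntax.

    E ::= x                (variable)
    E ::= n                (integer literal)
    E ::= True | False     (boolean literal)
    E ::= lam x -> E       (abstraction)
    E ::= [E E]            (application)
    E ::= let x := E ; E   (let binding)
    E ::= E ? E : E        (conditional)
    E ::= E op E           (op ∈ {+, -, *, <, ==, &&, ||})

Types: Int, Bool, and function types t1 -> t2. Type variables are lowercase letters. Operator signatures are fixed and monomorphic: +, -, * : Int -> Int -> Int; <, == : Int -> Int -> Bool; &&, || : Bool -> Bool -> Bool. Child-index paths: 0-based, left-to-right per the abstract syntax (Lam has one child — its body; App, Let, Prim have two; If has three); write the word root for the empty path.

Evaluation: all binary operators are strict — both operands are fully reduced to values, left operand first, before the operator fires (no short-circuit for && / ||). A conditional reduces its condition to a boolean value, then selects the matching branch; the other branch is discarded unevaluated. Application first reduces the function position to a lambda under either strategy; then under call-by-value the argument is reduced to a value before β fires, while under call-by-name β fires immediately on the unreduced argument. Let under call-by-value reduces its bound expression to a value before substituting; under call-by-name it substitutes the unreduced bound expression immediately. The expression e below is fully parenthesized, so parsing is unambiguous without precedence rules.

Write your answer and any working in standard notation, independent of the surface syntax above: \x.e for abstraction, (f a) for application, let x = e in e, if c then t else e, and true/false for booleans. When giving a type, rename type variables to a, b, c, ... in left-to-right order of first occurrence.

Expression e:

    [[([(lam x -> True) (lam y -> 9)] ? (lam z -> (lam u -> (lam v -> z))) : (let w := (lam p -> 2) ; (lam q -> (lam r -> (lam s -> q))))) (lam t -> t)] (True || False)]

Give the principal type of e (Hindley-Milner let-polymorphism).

Answer: a -> b -> b

Derivation:
\x._ : a -> Bool
\y._ : b -> Int
  unify a -> Bool ~ (b -> Int) -> c
  unify a ~ b -> Int
  unify Bool ~ c
_ _ : Bool
  unify Bool ~ Bool
z : d
\v._ : f -> d
\u._ : e -> f -> d
\z._ : d -> e -> f -> d
\p._ : g -> Int
let w : forall. g -> Int
q : h
\s._ : j -> h
\r._ : i -> j -> h
\q._ : h -> i -> j -> h
  unify d -> e -> f -> d ~ h -> i -> j -> h
  unify d ~ h
  unify e -> f -> h ~ i -> j -> h
  unify e ~ i
  unify f -> h ~ j -> h
  unify f ~ j
  unify h ~ h
t : k
\t._ : k -> k
  unify h -> i -> j -> h ~ (k -> k) -> l
  unify h ~ k -> k
  unify i -> j -> k -> k ~ l
_ _ : i -> j -> k -> k
  unify Bool ~ Bool
  unify Bool ~ Bool
  unify i -> j -> k -> k ~ Bool -> m
  unify i ~ Bool
  unify j -> k -> k ~ m
_ _ : j -> k -> k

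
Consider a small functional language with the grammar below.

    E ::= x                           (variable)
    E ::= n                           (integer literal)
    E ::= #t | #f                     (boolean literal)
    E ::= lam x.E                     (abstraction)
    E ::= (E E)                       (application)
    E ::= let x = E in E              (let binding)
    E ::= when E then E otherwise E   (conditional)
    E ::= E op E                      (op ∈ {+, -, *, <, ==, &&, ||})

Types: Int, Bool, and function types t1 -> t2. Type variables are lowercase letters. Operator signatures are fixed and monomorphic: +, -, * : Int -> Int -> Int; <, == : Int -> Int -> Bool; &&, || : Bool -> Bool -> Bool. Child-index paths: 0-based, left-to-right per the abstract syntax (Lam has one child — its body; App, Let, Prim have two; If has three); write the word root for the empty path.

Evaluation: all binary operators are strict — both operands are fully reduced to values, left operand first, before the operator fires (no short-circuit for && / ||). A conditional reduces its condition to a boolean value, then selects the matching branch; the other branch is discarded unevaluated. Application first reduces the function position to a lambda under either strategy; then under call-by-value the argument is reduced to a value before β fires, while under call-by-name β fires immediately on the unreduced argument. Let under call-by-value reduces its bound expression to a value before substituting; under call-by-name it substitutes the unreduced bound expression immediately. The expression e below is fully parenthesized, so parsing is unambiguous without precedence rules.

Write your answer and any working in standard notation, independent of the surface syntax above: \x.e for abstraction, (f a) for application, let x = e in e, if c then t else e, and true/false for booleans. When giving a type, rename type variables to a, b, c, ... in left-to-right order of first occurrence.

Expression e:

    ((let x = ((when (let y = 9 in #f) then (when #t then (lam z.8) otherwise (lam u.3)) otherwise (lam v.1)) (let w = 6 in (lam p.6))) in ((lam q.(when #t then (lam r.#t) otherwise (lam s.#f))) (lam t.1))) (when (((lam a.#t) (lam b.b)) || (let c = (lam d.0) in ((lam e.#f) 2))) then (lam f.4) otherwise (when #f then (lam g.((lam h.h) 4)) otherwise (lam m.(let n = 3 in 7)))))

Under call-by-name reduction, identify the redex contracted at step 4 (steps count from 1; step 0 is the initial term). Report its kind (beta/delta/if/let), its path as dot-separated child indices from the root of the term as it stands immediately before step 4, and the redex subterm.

Derivation:
step 0: ((let x = ((if (let y = 9 in false) then (if true then (\z.8) else (\u.3)) else (\v.1)) (let w = 6 in (\p.6))) in ((\q.(if true then (\r.true) else (\s.false))) (\t.1))) (if (((\a.true) (\b.b)) || (let c = (\d.0) in ((\e.false) 2))) then (\f.4) else (if false then (\g.((\h.h) 4)) else (\m.(let n = 3 in 7)))))
step 1: [let@0] (((\q.(if true then (\r.true) else (\s.false))) (\t.1)) (if (((\a.true) (\b.b)) || (let c = (\d.0) in ((\e.false) 2))) then (\f.4) else (if false then (\g.((\h.h) 4)) else (\m.(let n = 3 in 7)))))
step 2: [beta@0] ((if true then (\r.true) else (\s.false)) (if (((\a.true) (\b.b)) || (let c = (\d.0) in ((\e.false) 2))) then (\f.4) else (if false then (\g.((\h.h) 4)) else (\m.(let n = 3 in 7)))))
step 3: [if@0] ((\r.true) (if (((\a.true) (\b.b)) || (let c = (\d.0) in ((\e.false) 2))) then (\f.4) else (if false then (\g.((\h.h) 4)) else (\m.(let n = 3 in 7)))))
step 4: [beta@root] true

Answer: beta at root : ((\r.true) (if (((\a.true) (\b.b)) || (let c = (\d.0) in ((\e.false) 2))) then (\f.4) else (if false then (\g.((\h.h) 4)) else (\m.(let n = 3 in 7)))))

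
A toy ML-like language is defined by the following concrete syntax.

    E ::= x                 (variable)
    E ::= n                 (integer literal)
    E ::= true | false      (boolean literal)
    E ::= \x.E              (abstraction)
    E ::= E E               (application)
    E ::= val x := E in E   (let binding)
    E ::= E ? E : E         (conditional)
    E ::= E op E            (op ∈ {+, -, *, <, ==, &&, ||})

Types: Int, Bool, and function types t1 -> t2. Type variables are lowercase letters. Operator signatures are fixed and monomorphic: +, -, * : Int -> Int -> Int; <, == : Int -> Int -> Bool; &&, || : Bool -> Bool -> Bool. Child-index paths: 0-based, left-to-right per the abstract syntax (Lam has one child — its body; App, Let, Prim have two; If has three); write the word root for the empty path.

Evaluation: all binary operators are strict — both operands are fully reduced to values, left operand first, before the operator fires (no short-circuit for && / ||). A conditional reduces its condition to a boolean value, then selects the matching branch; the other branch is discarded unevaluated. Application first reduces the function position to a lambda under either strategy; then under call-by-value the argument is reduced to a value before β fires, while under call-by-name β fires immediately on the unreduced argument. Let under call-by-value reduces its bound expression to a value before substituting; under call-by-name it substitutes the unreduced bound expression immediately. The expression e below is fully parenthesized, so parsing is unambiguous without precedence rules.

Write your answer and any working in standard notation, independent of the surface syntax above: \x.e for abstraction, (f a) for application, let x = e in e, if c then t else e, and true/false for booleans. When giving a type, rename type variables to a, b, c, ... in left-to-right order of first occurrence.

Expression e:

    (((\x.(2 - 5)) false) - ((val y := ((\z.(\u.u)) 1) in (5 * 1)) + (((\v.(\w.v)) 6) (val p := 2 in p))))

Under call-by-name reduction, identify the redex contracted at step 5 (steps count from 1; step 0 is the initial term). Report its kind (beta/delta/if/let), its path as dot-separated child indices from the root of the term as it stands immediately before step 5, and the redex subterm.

Working:
step 0: (((\x.(2 - 5)) false) - ((let y = ((\z.(\u.u)) 1) in (5 * 1)) + (((\v.(\w.v)) 6) (let p = 2 in p))))
step 1: [beta@0] ((2 - 5) - ((let y = ((\z.(\u.u)) 1) in (5 * 1)) + (((\v.(\w.v)) 6) (let p = 2 in p))))
step 2: [delta@0] (-3 - ((let y = ((\z.(\u.u)) 1) in (5 * 1)) + (((\v.(\w.v)) 6) (let p = 2 in p))))
step 3: [let@1.0] (-3 - ((5 * 1) + (((\v.(\w.v)) 6) (let p = 2 in p))))
step 4: [delta@1.0] (-3 - (5 + (((\v.(\w.v)) 6) (let p = 2 in p))))
step 5: [beta@1.1.0] (-3 - (5 + ((\w.6) (let p = 2 in p))))

Answer: beta at 1.1.0 : ((\v.(\w.v)) 6)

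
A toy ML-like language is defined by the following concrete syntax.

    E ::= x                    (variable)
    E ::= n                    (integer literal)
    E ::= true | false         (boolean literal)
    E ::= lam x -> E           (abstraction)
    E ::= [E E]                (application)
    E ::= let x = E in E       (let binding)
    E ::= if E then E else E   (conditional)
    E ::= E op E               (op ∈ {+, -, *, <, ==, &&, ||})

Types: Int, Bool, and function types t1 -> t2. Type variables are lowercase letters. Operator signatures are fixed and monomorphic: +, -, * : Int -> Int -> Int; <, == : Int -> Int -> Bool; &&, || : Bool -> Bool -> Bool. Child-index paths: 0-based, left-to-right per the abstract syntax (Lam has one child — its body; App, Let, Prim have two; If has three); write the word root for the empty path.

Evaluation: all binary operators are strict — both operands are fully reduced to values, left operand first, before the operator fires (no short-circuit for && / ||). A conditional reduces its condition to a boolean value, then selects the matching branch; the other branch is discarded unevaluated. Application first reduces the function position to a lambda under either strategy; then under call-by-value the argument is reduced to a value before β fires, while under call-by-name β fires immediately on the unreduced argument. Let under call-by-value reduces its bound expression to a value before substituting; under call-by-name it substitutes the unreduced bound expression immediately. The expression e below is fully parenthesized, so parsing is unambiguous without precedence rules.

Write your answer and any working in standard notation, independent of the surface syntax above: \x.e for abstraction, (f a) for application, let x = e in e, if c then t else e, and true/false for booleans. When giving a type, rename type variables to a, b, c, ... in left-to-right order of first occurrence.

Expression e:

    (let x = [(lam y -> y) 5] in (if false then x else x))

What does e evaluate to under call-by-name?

Trace:
step 0: (let x = ((\y.y) 5) in (if false then x else x))
step 1: [let@root] (if false then ((\y.y) 5) else ((\y.y) 5))
step 2: [if@root] ((\y.y) 5)
step 3: [beta@root] 5

Answer: 5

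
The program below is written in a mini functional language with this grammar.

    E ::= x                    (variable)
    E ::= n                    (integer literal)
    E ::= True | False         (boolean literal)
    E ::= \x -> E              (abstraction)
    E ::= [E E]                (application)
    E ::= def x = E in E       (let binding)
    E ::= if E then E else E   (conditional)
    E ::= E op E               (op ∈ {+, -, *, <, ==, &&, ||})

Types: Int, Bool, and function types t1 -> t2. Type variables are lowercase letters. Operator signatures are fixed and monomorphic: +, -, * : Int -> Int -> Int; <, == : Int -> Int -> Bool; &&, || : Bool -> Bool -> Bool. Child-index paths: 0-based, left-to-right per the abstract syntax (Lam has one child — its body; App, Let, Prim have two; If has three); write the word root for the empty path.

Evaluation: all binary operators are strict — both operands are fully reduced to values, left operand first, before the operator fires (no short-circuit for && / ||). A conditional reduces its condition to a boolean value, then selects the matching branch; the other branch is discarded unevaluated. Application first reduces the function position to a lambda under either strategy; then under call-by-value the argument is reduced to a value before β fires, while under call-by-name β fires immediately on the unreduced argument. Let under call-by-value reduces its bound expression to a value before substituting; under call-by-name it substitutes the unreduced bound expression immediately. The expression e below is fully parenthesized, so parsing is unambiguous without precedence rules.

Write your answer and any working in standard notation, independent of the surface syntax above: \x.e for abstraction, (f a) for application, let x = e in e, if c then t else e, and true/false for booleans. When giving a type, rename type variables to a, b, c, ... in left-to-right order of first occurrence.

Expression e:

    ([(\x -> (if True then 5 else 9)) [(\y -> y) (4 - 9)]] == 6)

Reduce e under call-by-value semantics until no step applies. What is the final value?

Answer: false

Trace:
step 0: (((\x.(if true then 5 else 9)) ((\y.y) (4 - 9))) == 6)
step 1: [delta@0.1.1] (((\x.(if true then 5 else 9)) ((\y.y) -5)) == 6)
step 2: [beta@0.1] (((\x.(if true then 5 else 9)) -5) == 6)
step 3: [beta@0] ((if true then 5 else 9) == 6)
step 4: [if@0] (5 == 6)
step 5: [delta@root] false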